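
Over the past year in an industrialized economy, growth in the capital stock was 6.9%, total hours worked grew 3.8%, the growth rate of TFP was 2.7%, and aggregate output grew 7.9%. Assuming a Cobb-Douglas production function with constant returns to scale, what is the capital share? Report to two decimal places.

gY = gA + α·gK + (1−α)·gL, so gY − gA − gL = α(gK − gL).
7.9 − 2.7 − 3.8 = α × (6.9 − 3.8).
1.4 = 3.1 α, so α = 0.4516.

The capital share is 0.45.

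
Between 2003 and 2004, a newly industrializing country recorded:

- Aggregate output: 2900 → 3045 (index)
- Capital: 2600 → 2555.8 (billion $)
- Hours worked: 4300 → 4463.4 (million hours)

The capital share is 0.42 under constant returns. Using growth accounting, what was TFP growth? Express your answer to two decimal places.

Aggregate output growth = (3045 − 2900) / 2900 = 5%.
Capital growth = (2555.8 − 2600) / 2600 = -1.7%.
Hours worked growth = (4463.4 − 4300) / 4300 = 3.8%.
Labor's share = 1 − 0.42 = 0.58.
Capital: 0.42 × (-1.7) = -0.714 pp.
Hours worked: 0.58 × 3.8 = 2.204 pp.
TFP growth = 5 − 1.49 = 3.51%.

3.51%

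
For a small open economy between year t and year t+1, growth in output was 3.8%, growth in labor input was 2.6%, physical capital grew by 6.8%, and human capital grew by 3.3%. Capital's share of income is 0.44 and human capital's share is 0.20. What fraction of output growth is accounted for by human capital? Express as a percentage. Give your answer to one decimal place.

Human capital accounted for 17.4% of growth.

Human capital contributed 0.2 × 3.3 = 0.66 pp.
Share of growth = 0.66 / 3.8 × 100 = 17.368%.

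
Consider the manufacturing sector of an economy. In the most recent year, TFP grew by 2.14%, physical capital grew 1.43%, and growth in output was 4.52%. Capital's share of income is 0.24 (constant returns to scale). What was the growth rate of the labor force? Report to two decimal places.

The labor force grew 2.68%.

Labor's share = 1 − 0.24 = 0.76.
gY = gA + 0.24×1.43 + 0.76×g.
0.76×g = 4.52 − 2.14 − 0.3432 = 2.0368.
g = 2.0368 / 0.76 = 2.68%.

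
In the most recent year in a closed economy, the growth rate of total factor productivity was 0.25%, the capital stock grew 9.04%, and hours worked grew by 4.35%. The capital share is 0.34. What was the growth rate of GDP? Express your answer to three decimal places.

Labor's share = 1 − 0.34 = 0.66.
The capital stock: 0.34 × 9.04 = 3.0736 pp.
Hours worked: 0.66 × 4.35 = 2.871 pp.
Output growth = 0.25 + 5.9446 = 6.1946%.

6.195%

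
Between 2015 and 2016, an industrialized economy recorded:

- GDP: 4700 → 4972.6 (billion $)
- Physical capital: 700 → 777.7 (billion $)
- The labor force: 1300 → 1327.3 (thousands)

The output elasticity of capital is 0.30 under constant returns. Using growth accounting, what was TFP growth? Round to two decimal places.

1.00%

GDP growth = (4972.6 − 4700) / 4700 = 5.8%.
Physical capital growth = (777.7 − 700) / 700 = 11.1%.
The labor force growth = (1327.3 − 1300) / 1300 = 2.1%.
Labor's share = 1 − 0.3 = 0.7.
Physical capital: 0.3 × 11.1 = 3.33 pp.
The labor force: 0.7 × 2.1 = 1.47 pp.
TFP growth = 5.8 − 4.8 = 1%.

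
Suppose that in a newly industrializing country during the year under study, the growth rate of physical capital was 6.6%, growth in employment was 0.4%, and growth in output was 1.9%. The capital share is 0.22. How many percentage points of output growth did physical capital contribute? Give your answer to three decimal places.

Contribution = share × growth = 0.22 × 6.6 = 1.452 pp.

1.452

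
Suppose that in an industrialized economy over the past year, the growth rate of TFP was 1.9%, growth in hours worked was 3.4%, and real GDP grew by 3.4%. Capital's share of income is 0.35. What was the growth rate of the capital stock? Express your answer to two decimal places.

-2.03%

Labor's share = 1 − 0.35 = 0.65.
gY = gA + 0.65×3.4 + 0.35×g.
0.35×g = 3.4 − 1.9 − 2.21 = -0.71.
g = -0.71 / 0.35 = -2.0286%.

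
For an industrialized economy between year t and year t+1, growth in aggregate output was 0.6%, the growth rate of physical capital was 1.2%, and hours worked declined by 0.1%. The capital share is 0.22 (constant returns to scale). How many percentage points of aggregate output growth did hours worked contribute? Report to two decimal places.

Labor's share = 1 − 0.22 = 0.78.
Contribution = share × growth = 0.78 × (-0.1) = -0.078 pp.

-0.08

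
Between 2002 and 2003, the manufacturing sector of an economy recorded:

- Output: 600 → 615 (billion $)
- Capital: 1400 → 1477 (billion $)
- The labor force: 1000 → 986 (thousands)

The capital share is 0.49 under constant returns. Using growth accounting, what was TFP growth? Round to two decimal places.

TFP growth was 0.52%.

Output growth = (615 − 600) / 600 = 2.5%.
Capital growth = (1477 − 1400) / 1400 = 5.5%.
The labor force growth = (986 − 1000) / 1000 = -1.4%.
Labor's share = 1 − 0.49 = 0.51.
Capital: 0.49 × 5.5 = 2.695 pp.
The labor force: 0.51 × (-1.4) = -0.714 pp.
TFP growth = 2.5 − 1.981 = 0.519%.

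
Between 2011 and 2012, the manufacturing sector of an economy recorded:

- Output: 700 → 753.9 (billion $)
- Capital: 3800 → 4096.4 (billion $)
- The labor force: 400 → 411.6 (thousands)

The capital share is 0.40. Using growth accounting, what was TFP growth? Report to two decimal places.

2.84%

Output growth = (753.9 − 700) / 700 = 7.7%.
Capital growth = (4096.4 − 3800) / 3800 = 7.8%.
The labor force growth = (411.6 − 400) / 400 = 2.9%.
Labor's share = 1 − 0.4 = 0.6.
Capital: 0.4 × 7.8 = 3.12 pp.
The labor force: 0.6 × 2.9 = 1.74 pp.
TFP growth = 7.7 − 4.86 = 2.84%.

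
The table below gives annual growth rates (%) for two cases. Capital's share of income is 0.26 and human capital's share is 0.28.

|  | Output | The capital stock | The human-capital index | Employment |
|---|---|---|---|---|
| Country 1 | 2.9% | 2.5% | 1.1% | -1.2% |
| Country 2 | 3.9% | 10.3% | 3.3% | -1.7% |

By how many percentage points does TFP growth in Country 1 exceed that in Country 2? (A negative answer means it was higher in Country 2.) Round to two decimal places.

1.41 percentage points

Labor's share = 1 − 0.26 − 0.28 = 0.46.
Country 1: TFP = 2.9 − 0.65 − 0.308 + 0.552 = 2.494%.
Country 2: TFP = 3.9 − 2.678 − 0.924 + 0.782 = 1.08%.
Difference = 2.494 − (1.08) = 1.414 pp.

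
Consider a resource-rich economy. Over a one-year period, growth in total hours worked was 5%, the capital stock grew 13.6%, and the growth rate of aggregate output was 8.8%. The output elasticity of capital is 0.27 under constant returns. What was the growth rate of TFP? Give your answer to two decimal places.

1.48%

Labor's share = 1 − 0.27 = 0.73.
The capital stock: 0.27 × 13.6 = 3.672 pp.
Total hours worked: 0.73 × 5 = 3.65 pp.
TFP growth = 8.8 − 7.322 = 1.478%.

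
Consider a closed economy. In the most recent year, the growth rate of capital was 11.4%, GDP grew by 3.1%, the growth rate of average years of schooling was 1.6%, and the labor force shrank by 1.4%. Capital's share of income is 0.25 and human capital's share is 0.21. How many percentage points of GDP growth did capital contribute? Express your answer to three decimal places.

Contribution = share × growth = 0.25 × 11.4 = 2.85 pp.

2.850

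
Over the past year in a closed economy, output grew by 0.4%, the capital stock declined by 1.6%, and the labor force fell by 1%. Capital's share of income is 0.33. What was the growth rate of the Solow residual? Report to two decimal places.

The Solow residual grew 1.60%.

Labor's share = 1 − 0.33 = 0.67.
The capital stock: 0.33 × (-1.6) = -0.528 pp.
The labor force: 0.67 × (-1) = -0.67 pp.
TFP growth = 0.4 + 1.198 = 1.598%.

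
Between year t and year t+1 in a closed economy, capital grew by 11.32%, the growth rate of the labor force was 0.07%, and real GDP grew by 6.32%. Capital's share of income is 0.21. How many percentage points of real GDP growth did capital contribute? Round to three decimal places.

Contribution = share × growth = 0.21 × 11.32 = 2.3772 pp.

2.377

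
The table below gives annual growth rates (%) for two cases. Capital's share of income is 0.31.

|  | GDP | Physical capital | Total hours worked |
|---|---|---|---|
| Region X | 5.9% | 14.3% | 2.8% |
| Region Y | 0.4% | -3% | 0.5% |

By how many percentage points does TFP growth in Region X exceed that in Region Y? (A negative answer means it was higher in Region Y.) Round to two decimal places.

-1.45 percentage points

Labor's share = 1 − 0.31 = 0.69.
Region X: TFP = 5.9 − 4.433 − 1.932 = -0.465%.
Region Y: TFP = 0.4 + 0.93 − 0.345 = 0.985%.
Difference = -0.465 − (0.985) = -1.45 pp.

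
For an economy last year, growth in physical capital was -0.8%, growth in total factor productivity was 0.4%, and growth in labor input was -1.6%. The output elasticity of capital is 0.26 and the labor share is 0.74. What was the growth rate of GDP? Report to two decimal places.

Labor's share = 1 − 0.26 = 0.74.
Physical capital: 0.26 × (-0.8) = -0.208 pp.
Labor input: 0.74 × (-1.6) = -1.184 pp.
Output growth = 0.4 + (-1.392) = -0.992%.

-0.99%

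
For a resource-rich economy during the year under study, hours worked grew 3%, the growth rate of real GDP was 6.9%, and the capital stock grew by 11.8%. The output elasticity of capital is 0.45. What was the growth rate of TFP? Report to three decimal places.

-0.060%

Labor's share = 1 − 0.45 = 0.55.
The capital stock: 0.45 × 11.8 = 5.31 pp.
Hours worked: 0.55 × 3 = 1.65 pp.
TFP growth = 6.9 − 6.96 = -0.06%.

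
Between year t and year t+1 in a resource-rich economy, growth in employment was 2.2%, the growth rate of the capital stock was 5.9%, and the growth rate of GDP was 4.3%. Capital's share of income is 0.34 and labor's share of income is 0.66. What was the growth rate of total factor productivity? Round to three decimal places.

0.842%

Labor's share = 1 − 0.34 = 0.66.
The capital stock: 0.34 × 5.9 = 2.006 pp.
Employment: 0.66 × 2.2 = 1.452 pp.
TFP growth = 4.3 − 3.458 = 0.842%.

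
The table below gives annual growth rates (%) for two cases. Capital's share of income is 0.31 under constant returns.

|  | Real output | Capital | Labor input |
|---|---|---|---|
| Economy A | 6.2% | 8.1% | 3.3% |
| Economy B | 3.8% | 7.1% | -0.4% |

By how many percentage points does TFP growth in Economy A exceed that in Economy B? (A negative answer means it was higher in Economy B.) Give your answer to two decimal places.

-0.46 percentage points

Labor's share = 1 − 0.31 = 0.69.
Economy A: TFP = 6.2 − 2.511 − 2.277 = 1.412%.
Economy B: TFP = 3.8 − 2.201 + 0.276 = 1.875%.
Difference = 1.412 − (1.875) = -0.463 pp.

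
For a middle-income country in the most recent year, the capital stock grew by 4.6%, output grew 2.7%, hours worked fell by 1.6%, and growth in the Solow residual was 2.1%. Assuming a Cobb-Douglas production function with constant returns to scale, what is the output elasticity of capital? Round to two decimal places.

The output elasticity of capital is 0.35.

gY = gA + α·gK + (1−α)·gL, so gY − gA − gL = α(gK − gL).
2.7 − 2.1 + 1.6 = α × (4.6 − (-1.6)).
2.2 = 6.2 α, so α = 0.3548.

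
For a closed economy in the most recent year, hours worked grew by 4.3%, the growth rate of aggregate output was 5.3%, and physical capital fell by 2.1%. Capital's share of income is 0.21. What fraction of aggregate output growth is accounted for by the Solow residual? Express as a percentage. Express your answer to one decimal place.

44.2%

Labor's share = 1 − 0.21 = 0.79.
Physical capital: 0.21 × (-2.1) = -0.441 pp.
Hours worked: 0.79 × 4.3 = 3.397 pp.
TFP growth = 5.3 − 2.956 = 2.344%.
TFP share of growth = 2.344 / 5.3 × 100 = 44.226%.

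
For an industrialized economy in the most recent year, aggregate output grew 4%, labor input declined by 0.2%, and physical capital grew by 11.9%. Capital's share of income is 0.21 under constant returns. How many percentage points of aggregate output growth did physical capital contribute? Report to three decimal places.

Contribution = share × growth = 0.21 × 11.9 = 2.499 pp.

2.499 pp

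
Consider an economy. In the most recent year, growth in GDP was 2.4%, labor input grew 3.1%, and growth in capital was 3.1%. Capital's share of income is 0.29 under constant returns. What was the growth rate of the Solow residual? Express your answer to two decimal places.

Labor's share = 1 − 0.29 = 0.71.
Capital: 0.29 × 3.1 = 0.899 pp.
Labor input: 0.71 × 3.1 = 2.201 pp.
TFP growth = 2.4 − 3.1 = -0.7%.

-0.70%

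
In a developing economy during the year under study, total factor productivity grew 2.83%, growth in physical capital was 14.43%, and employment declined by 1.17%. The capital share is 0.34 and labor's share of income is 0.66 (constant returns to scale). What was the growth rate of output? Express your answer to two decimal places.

Labor's share = 1 − 0.34 = 0.66.
Physical capital: 0.34 × 14.43 = 4.9062 pp.
Employment: 0.66 × (-1.17) = -0.7722 pp.
Output growth = 2.83 + 4.134 = 6.964%.

6.96%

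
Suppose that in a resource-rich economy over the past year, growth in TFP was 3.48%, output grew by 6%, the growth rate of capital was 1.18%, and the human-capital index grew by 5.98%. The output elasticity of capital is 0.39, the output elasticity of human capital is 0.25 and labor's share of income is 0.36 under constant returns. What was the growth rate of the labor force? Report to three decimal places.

Labor's share = 1 − 0.39 − 0.25 = 0.36.
gY = gA + 0.39×1.18 + 0.25×5.98 + 0.36×g.
0.36×g = 6 − 3.48 − 1.9552 = 0.5648.
g = 0.5648 / 0.36 = 1.56889%.

1.569%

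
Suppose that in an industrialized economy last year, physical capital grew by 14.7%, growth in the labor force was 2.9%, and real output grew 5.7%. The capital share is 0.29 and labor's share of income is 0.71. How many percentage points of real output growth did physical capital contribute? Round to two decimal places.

Contribution = share × growth = 0.29 × 14.7 = 4.263 pp.

4.26 percentage points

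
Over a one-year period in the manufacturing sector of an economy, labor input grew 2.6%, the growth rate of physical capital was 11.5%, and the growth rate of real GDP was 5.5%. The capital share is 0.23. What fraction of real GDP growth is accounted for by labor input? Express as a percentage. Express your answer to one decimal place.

Labor's share = 1 − 0.23 = 0.77.
Labor input contributed 0.77 × 2.6 = 2.002 pp.
Share of growth = 2.002 / 5.5 × 100 = 36.4%.

36.4%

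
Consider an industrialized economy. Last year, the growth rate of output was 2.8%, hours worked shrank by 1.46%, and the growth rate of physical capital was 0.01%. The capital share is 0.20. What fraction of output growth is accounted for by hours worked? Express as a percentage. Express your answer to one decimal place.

Hours worked accounted for -41.7% of growth.

Labor's share = 1 − 0.2 = 0.8.
Hours worked contributed 0.8 × (-1.46) = -1.168 pp.
Share of growth = -1.168 / 2.8 × 100 = -41.714%.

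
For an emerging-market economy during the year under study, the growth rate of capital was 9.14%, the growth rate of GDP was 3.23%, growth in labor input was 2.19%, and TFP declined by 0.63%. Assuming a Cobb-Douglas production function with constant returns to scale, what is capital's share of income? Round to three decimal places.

0.240

gY = gA + α·gK + (1−α)·gL, so gY − gA − gL = α(gK − gL).
3.23 + 0.63 − 2.19 = α × (9.14 − 2.19).
1.67 = 6.95 α, so α = 0.24029.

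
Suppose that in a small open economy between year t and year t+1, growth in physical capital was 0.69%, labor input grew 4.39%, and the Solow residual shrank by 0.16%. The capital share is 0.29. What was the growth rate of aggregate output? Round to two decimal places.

3.16%

Labor's share = 1 − 0.29 = 0.71.
Physical capital: 0.29 × 0.69 = 0.2001 pp.
Labor input: 0.71 × 4.39 = 3.1169 pp.
Output growth = -0.16 + 3.317 = 3.157%.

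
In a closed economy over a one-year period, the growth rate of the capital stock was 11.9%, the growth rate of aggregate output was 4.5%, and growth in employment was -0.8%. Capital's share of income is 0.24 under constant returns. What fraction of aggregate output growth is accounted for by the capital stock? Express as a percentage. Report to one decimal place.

The capital stock accounted for 63.5% of growth.

The capital stock contributed 0.24 × 11.9 = 2.856 pp.
Share of growth = 2.856 / 4.5 × 100 = 63.467%.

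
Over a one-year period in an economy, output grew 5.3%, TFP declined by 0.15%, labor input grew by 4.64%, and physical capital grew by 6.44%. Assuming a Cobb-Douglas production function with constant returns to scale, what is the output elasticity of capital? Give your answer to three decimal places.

gY = gA + α·gK + (1−α)·gL, so gY − gA − gL = α(gK − gL).
5.3 + 0.15 − 4.64 = α × (6.44 − 4.64).
0.81 = 1.8 α, so α = 0.45.

The output elasticity of capital is 0.450.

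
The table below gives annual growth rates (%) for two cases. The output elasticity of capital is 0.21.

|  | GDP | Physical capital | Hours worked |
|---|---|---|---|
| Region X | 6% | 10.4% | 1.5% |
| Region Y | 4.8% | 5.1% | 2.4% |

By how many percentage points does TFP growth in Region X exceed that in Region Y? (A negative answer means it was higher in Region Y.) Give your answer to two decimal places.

Labor's share = 1 − 0.21 = 0.79.
Region X: TFP = 6 − 2.184 − 1.185 = 2.631%.
Region Y: TFP = 4.8 − 1.071 − 1.896 = 1.833%.
Difference = 2.631 − (1.833) = 0.798 pp.

0.80 percentage points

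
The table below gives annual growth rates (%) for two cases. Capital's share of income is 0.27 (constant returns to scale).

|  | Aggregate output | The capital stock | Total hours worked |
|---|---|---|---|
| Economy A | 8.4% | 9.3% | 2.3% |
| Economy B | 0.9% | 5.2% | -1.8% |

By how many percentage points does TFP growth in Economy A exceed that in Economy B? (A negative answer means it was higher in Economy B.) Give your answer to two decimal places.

Labor's share = 1 − 0.27 = 0.73.
Economy A: TFP = 8.4 − 2.511 − 1.679 = 4.21%.
Economy B: TFP = 0.9 − 1.404 + 1.314 = 0.81%.
Difference = 4.21 − (0.81) = 3.4 pp.

3.40 percentage points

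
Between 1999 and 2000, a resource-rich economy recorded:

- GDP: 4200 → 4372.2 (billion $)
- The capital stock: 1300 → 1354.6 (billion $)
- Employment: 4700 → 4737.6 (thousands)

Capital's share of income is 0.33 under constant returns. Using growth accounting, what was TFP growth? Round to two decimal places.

GDP growth = (4372.2 − 4200) / 4200 = 4.1%.
The capital stock growth = (1354.6 − 1300) / 1300 = 4.2%.
Employment growth = (4737.6 − 4700) / 4700 = 0.8%.
Labor's share = 1 − 0.33 = 0.67.
The capital stock: 0.33 × 4.2 = 1.386 pp.
Employment: 0.67 × 0.8 = 0.536 pp.
TFP growth = 4.1 − 1.922 = 2.178%.

2.18%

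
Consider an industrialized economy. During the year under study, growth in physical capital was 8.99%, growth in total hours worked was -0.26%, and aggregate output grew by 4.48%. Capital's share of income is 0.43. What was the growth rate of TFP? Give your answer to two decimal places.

0.76%

Labor's share = 1 − 0.43 = 0.57.
Physical capital: 0.43 × 8.99 = 3.8657 pp.
Total hours worked: 0.57 × (-0.26) = -0.1482 pp.
TFP growth = 4.48 − 3.7175 = 0.7625%.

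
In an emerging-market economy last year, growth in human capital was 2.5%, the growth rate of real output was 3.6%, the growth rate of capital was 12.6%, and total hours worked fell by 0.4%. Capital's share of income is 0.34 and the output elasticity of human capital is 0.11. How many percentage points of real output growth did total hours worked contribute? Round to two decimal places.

-0.22

Labor's share = 1 − 0.34 − 0.11 = 0.55.
Contribution = share × growth = 0.55 × (-0.4) = -0.22 pp.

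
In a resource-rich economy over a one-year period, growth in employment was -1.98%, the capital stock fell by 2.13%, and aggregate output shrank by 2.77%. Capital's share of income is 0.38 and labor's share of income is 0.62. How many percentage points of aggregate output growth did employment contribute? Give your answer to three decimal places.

-1.228 percentage points

Labor's share = 1 − 0.38 = 0.62.
Contribution = share × growth = 0.62 × (-1.98) = -1.2276 pp.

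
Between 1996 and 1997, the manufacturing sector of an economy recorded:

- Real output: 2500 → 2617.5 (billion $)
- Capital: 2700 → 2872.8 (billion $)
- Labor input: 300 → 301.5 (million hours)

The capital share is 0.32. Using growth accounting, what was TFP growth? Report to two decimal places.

TFP grew 2.31%.

Real output growth = (2617.5 − 2500) / 2500 = 4.7%.
Capital growth = (2872.8 − 2700) / 2700 = 6.4%.
Labor input growth = (301.5 − 300) / 300 = 0.5%.
Labor's share = 1 − 0.32 = 0.68.
Capital: 0.32 × 6.4 = 2.048 pp.
Labor input: 0.68 × 0.5 = 0.34 pp.
TFP growth = 4.7 − 2.388 = 2.312%.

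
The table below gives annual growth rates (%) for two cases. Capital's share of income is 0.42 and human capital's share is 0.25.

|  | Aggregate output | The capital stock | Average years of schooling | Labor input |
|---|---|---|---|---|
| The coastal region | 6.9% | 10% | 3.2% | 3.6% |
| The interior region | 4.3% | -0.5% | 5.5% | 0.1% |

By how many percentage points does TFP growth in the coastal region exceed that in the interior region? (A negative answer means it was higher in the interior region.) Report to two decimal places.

Labor's share = 1 − 0.42 − 0.25 = 0.33.
The coastal region: TFP = 6.9 − 4.2 − 0.8 − 1.188 = 0.712%.
The interior region: TFP = 4.3 + 0.21 − 1.375 − 0.033 = 3.102%.
Difference = 0.712 − (3.102) = -2.39 pp.

-2.39 percentage points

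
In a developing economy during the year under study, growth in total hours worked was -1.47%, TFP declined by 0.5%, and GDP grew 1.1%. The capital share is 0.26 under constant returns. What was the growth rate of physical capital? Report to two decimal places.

Labor's share = 1 − 0.26 = 0.74.
gY = gA + 0.74×(-1.47) + 0.26×g.
0.26×g = 1.1 + 0.5 + 1.0878 = 2.6878.
g = 2.6878 / 0.26 = 10.3377%.

10.34%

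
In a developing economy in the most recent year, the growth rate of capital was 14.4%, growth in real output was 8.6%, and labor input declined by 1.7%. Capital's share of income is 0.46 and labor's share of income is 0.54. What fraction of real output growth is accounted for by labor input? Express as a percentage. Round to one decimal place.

Labor input accounted for -10.7% of growth.

Labor's share = 1 − 0.46 = 0.54.
Labor input contributed 0.54 × (-1.7) = -0.918 pp.
Share of growth = -0.918 / 8.6 × 100 = -10.674%.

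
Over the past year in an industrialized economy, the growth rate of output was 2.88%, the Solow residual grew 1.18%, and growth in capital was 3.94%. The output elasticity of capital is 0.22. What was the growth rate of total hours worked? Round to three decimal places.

Total hours worked growth was 1.068%.

Labor's share = 1 − 0.22 = 0.78.
gY = gA + 0.22×3.94 + 0.78×g.
0.78×g = 2.88 − 1.18 − 0.8668 = 0.8332.
g = 0.8332 / 0.78 = 1.06821%.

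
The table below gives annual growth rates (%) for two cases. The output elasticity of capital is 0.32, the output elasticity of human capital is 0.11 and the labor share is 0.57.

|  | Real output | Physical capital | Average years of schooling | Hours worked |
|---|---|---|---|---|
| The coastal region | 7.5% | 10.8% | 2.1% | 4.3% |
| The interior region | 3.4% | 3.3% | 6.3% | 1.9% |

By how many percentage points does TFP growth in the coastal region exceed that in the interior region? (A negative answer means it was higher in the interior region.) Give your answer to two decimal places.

Labor's share = 1 − 0.32 − 0.11 = 0.57.
The coastal region: TFP = 7.5 − 3.456 − 0.231 − 2.451 = 1.362%.
The interior region: TFP = 3.4 − 1.056 − 0.693 − 1.083 = 0.568%.
Difference = 1.362 − (0.568) = 0.794 pp.

0.79 percentage points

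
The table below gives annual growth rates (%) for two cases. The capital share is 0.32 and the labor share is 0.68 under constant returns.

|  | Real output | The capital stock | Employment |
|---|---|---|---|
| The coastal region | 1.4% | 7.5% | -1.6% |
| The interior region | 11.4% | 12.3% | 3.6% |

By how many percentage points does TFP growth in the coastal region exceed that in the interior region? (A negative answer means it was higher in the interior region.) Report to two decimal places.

Labor's share = 1 − 0.32 = 0.68.
The coastal region: TFP = 1.4 − 2.4 + 1.088 = 0.088%.
The interior region: TFP = 11.4 − 3.936 − 2.448 = 5.016%.
Difference = 0.088 − (5.016) = -4.928 pp.

-4.93 percentage points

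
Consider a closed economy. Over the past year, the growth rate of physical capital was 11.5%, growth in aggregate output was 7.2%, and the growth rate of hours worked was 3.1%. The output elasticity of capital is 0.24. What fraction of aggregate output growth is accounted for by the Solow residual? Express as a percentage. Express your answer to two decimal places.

Labor's share = 1 − 0.24 = 0.76.
Physical capital: 0.24 × 11.5 = 2.76 pp.
Hours worked: 0.76 × 3.1 = 2.356 pp.
TFP growth = 7.2 − 5.116 = 2.084%.
TFP share of growth = 2.084 / 7.2 × 100 = 28.9444%.

The Solow residual accounted for 28.94% of growth.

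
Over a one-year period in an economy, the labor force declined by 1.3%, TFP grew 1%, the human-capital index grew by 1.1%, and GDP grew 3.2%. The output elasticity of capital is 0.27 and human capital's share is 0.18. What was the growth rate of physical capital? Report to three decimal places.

10.063%

Labor's share = 1 − 0.27 − 0.18 = 0.55.
gY = gA + 0.18×1.1 + 0.55×(-1.3) + 0.27×g.
0.27×g = 3.2 − 1 + 0.517 = 2.717.
g = 2.717 / 0.27 = 10.06296%.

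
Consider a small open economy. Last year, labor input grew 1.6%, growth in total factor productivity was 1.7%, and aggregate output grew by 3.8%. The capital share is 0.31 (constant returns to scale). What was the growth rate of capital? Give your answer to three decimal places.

Labor's share = 1 − 0.31 = 0.69.
gY = gA + 0.69×1.6 + 0.31×g.
0.31×g = 3.8 − 1.7 − 1.104 = 0.996.
g = 0.996 / 0.31 = 3.2129%.

Capital growth was 3.213%.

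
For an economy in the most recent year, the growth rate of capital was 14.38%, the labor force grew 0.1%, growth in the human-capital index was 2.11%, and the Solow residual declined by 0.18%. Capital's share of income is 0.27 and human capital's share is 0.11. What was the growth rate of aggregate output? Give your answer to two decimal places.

4.00%

Labor's share = 1 − 0.27 − 0.11 = 0.62.
Capital: 0.27 × 14.38 = 3.8826 pp.
The human-capital index: 0.11 × 2.11 = 0.2321 pp.
The labor force: 0.62 × 0.1 = 0.062 pp.
Output growth = -0.18 + 4.1767 = 3.9967%.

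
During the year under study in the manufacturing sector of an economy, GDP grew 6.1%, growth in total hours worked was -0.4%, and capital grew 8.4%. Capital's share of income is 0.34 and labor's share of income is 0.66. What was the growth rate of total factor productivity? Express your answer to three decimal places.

3.508%

Labor's share = 1 − 0.34 = 0.66.
Capital: 0.34 × 8.4 = 2.856 pp.
Total hours worked: 0.66 × (-0.4) = -0.264 pp.
TFP growth = 6.1 − 2.592 = 3.508%.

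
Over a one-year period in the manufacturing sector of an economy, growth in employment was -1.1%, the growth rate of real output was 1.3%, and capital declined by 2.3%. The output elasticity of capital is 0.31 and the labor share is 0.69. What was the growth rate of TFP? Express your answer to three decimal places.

Labor's share = 1 − 0.31 = 0.69.
Capital: 0.31 × (-2.3) = -0.713 pp.
Employment: 0.69 × (-1.1) = -0.759 pp.
TFP growth = 1.3 + 1.472 = 2.772%.

TFP grew 2.772%.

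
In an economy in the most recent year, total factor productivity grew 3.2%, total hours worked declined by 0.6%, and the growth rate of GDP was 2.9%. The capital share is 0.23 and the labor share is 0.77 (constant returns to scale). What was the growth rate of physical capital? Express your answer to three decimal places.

Labor's share = 1 − 0.23 = 0.77.
gY = gA + 0.77×(-0.6) + 0.23×g.
0.23×g = 2.9 − 3.2 + 0.462 = 0.162.
g = 0.162 / 0.23 = 0.70435%.

0.704%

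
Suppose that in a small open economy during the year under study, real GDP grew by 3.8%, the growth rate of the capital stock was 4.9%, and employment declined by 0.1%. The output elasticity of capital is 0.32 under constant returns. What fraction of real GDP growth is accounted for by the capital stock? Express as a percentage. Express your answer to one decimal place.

The capital stock contributed 0.32 × 4.9 = 1.568 pp.
Share of growth = 1.568 / 3.8 × 100 = 41.263%.

41.3%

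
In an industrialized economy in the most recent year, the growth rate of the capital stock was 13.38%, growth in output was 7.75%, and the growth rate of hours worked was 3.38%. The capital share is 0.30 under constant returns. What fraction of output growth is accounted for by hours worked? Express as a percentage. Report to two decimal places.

Labor's share = 1 − 0.3 = 0.7.
Hours worked contributed 0.7 × 3.38 = 2.366 pp.
Share of growth = 2.366 / 7.75 × 100 = 30.529%.

Hours worked accounted for 30.53% of growth.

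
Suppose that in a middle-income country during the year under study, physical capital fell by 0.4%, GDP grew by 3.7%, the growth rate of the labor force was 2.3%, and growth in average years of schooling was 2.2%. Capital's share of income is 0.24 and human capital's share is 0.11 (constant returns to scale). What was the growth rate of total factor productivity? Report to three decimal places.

Labor's share = 1 − 0.24 − 0.11 = 0.65.
Physical capital: 0.24 × (-0.4) = -0.096 pp.
Average years of schooling: 0.11 × 2.2 = 0.242 pp.
The labor force: 0.65 × 2.3 = 1.495 pp.
TFP growth = 3.7 − 1.641 = 2.059%.

Total factor productivity growth was 2.059%.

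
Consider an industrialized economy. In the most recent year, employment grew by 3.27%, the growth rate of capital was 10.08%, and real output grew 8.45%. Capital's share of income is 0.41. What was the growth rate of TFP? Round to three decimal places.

2.388%

Labor's share = 1 − 0.41 = 0.59.
Capital: 0.41 × 10.08 = 4.1328 pp.
Employment: 0.59 × 3.27 = 1.9293 pp.
TFP growth = 8.45 − 6.0621 = 2.3879%.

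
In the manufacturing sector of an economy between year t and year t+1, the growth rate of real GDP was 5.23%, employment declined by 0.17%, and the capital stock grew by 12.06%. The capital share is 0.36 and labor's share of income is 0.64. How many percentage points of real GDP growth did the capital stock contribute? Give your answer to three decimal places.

Contribution = share × growth = 0.36 × 12.06 = 4.3416 pp.

4.342 pp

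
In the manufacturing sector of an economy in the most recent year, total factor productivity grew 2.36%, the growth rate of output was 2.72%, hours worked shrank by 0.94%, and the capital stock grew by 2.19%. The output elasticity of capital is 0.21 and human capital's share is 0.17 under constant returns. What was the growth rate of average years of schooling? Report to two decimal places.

2.84%

Labor's share = 1 − 0.21 − 0.17 = 0.62.
gY = gA + 0.21×2.19 + 0.62×(-0.94) + 0.17×g.
0.17×g = 2.72 − 2.36 + 0.1229 = 0.4829.
g = 0.4829 / 0.17 = 2.8406%.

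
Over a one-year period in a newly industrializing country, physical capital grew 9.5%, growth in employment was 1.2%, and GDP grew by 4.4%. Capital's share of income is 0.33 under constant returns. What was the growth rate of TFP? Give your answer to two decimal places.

Labor's share = 1 − 0.33 = 0.67.
Physical capital: 0.33 × 9.5 = 3.135 pp.
Employment: 0.67 × 1.2 = 0.804 pp.
TFP growth = 4.4 − 3.939 = 0.461%.

0.46%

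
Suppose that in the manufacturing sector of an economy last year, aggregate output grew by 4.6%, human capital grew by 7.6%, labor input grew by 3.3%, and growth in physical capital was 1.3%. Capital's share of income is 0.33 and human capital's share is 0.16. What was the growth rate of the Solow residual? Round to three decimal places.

The Solow residual growth was 1.272%.

Labor's share = 1 − 0.33 − 0.16 = 0.51.
Physical capital: 0.33 × 1.3 = 0.429 pp.
Human capital: 0.16 × 7.6 = 1.216 pp.
Labor input: 0.51 × 3.3 = 1.683 pp.
TFP growth = 4.6 − 3.328 = 1.272%.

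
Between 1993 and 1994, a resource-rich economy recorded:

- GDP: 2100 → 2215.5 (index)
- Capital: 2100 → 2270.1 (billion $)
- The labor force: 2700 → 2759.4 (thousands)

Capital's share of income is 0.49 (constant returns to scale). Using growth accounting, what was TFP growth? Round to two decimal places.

GDP growth = (2215.5 − 2100) / 2100 = 5.5%.
Capital growth = (2270.1 − 2100) / 2100 = 8.1%.
The labor force growth = (2759.4 − 2700) / 2700 = 2.2%.
Labor's share = 1 − 0.49 = 0.51.
Capital: 0.49 × 8.1 = 3.969 pp.
The labor force: 0.51 × 2.2 = 1.122 pp.
TFP growth = 5.5 − 5.091 = 0.409%.

TFP growth was 0.41%.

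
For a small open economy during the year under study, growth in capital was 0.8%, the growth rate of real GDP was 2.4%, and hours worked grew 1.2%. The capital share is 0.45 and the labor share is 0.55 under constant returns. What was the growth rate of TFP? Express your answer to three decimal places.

Labor's share = 1 − 0.45 = 0.55.
Capital: 0.45 × 0.8 = 0.36 pp.
Hours worked: 0.55 × 1.2 = 0.66 pp.
TFP growth = 2.4 − 1.02 = 1.38%.

TFP growth was 1.380%.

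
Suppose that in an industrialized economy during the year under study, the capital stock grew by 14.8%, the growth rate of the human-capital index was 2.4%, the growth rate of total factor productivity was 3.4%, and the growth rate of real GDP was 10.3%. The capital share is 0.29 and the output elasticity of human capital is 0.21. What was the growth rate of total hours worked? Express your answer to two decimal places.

Total hours worked growth was 4.21%.

Labor's share = 1 − 0.29 − 0.21 = 0.5.
gY = gA + 0.29×14.8 + 0.21×2.4 + 0.5×g.
0.5×g = 10.3 − 3.4 − 4.796 = 2.104.
g = 2.104 / 0.5 = 4.208%.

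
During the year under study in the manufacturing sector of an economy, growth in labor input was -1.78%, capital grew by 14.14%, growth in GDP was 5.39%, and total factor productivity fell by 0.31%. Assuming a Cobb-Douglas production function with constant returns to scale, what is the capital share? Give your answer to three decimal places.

0.470

gY = gA + α·gK + (1−α)·gL, so gY − gA − gL = α(gK − gL).
5.39 + 0.31 + 1.78 = α × (14.14 − (-1.78)).
7.48 = 15.92 α, so α = 0.46985.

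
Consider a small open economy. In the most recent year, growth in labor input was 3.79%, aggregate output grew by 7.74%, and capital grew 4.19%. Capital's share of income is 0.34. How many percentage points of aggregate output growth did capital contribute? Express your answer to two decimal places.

Contribution = share × growth = 0.34 × 4.19 = 1.4246 pp.

1.42 percentage points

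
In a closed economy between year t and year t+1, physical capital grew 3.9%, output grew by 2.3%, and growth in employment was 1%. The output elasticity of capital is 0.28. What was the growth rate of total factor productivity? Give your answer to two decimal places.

Labor's share = 1 − 0.28 = 0.72.
Physical capital: 0.28 × 3.9 = 1.092 pp.
Employment: 0.72 × 1 = 0.72 pp.
TFP growth = 2.3 − 1.812 = 0.488%.

Total factor productivity grew 0.49%.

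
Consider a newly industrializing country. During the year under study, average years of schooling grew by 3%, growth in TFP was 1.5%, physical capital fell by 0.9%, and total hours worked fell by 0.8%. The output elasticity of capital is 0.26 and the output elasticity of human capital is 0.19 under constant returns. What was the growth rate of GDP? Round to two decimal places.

Labor's share = 1 − 0.26 − 0.19 = 0.55.
Physical capital: 0.26 × (-0.9) = -0.234 pp.
Average years of schooling: 0.19 × 3 = 0.57 pp.
Total hours worked: 0.55 × (-0.8) = -0.44 pp.
Output growth = 1.5 + (-0.104) = 1.396%.

1.40%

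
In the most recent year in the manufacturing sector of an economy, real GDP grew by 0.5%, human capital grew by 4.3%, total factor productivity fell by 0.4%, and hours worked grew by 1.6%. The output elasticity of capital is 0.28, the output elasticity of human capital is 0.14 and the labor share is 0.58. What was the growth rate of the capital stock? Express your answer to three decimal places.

-2.250%

Labor's share = 1 − 0.28 − 0.14 = 0.58.
gY = gA + 0.14×4.3 + 0.58×1.6 + 0.28×g.
0.28×g = 0.5 + 0.4 − 1.53 = -0.63.
g = -0.63 / 0.28 = -2.25%.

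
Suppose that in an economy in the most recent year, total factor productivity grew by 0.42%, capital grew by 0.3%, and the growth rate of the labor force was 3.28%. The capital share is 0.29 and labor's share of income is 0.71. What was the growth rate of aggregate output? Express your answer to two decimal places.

Labor's share = 1 − 0.29 = 0.71.
Capital: 0.29 × 0.3 = 0.087 pp.
The labor force: 0.71 × 3.28 = 2.3288 pp.
Output growth = 0.42 + 2.4158 = 2.8358%.

2.84%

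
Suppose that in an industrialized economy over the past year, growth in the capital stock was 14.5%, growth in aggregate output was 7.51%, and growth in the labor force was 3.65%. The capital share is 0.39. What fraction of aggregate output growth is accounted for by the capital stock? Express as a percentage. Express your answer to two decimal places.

The capital stock contributed 0.39 × 14.5 = 5.655 pp.
Share of growth = 5.655 / 7.51 × 100 = 75.2996%.

The capital stock accounted for 75.30% of growth.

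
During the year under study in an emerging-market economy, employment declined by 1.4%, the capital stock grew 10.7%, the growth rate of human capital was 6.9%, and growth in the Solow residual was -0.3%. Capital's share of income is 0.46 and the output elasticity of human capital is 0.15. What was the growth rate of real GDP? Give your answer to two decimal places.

Labor's share = 1 − 0.46 − 0.15 = 0.39.
The capital stock: 0.46 × 10.7 = 4.922 pp.
Human capital: 0.15 × 6.9 = 1.035 pp.
Employment: 0.39 × (-1.4) = -0.546 pp.
Output growth = -0.3 + 5.411 = 5.111%.

5.11%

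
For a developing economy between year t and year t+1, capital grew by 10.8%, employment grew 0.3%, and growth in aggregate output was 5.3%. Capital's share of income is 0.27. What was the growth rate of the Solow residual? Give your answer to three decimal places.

Labor's share = 1 − 0.27 = 0.73.
Capital: 0.27 × 10.8 = 2.916 pp.
Employment: 0.73 × 0.3 = 0.219 pp.
TFP growth = 5.3 − 3.135 = 2.165%.

2.165%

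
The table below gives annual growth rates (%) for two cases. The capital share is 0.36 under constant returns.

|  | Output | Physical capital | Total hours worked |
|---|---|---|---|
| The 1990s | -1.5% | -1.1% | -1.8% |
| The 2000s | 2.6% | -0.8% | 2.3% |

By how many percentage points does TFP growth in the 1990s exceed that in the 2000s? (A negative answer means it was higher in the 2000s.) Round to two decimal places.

Labor's share = 1 − 0.36 = 0.64.
The 1990s: TFP = -1.5 + 0.396 + 1.152 = 0.048%.
The 2000s: TFP = 2.6 + 0.288 − 1.472 = 1.416%.
Difference = 0.048 − (1.416) = -1.368 pp.

-1.37 percentage points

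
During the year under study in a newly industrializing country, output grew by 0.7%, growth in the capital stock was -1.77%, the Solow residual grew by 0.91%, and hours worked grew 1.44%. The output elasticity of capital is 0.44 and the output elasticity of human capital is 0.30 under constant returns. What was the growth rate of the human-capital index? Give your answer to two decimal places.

Labor's share = 1 − 0.44 − 0.3 = 0.26.
gY = gA + 0.44×(-1.77) + 0.26×1.44 + 0.3×g.
0.3×g = 0.7 − 0.91 + 0.4044 = 0.1944.
g = 0.1944 / 0.3 = 0.648%.

0.65%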